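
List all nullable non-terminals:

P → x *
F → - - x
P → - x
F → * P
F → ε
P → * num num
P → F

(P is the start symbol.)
{ 'F', 'P' }

ε-productions: F → ε
So F is immediately nullable.
P → F: every symbol on the right is nullable, so P is nullable too.
Every non-terminal is now nullable.
Nullable = { 'F', 'P' }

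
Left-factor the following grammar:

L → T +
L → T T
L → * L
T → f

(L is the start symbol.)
Left-factoring transforms A → αβ₁ | αβ₂ into A → αA' and A' → β₁ | β₂
(α is the longest common prefix among the alternatives). Repeat until
no nonterminal has two alternatives with a common prefix.

Round 1: L has alternatives sharing prefix 'T'. Introduce L': L → T L'
  Add: L' → +
  Add: L' → T

No remaining common prefixes — done.

Resulting grammar:
L → T L'
L' → +
L' → T
L → * L
T → f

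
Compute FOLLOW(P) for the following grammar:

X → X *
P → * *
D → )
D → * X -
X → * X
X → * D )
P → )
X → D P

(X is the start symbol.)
To compute FOLLOW(P), find every occurrence of P on a right-hand side N → α P β: add FIRST(β) \ {ε}, and if β is empty or nullable also add FOLLOW(N). Iterate to a fixed point.

In X → D P: P is at the end, add FOLLOW(X)

The FOLLOW sets referred to above (computed the same way, to a fixed point):
  FOLLOW(X) = { $, '*', '-' }

Taking the union: FOLLOW(P) = { $, '*', '-' }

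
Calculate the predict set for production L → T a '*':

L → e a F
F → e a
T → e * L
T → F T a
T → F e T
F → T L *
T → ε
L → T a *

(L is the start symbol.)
PREDICT(L → T a '*') = (FIRST(RHS) \ {ε}) ∪ (FOLLOW(L) if ε ∈ FIRST(RHS), i.e. RHS ⇒* ε)
FIRST(T) = { 'a', 'e', ε }
FIRST(T a '*') = { 'a', 'e' }
ε ∉ FIRST(T a '*'), so FOLLOW(L) is not added.
PREDICT(L → T a '*') = { 'a', 'e' }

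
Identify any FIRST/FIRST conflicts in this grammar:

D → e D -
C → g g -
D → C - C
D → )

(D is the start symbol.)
FIRST sets of the non-terminals at (or reachable through a nullable prefix from) the front of some alternative:
  FIRST(C) = { 'g' }

Productions for D:
  D → e D -: FIRST = { 'e' }
  D → C - C: FIRST = { 'g' }
  D → ): FIRST = { ')' }
C has only one production, so no FIRST/FIRST conflict is possible there.

All alternatives of each non-terminal have pairwise disjoint FIRST sets.

Answer: No FIRST/FIRST conflicts.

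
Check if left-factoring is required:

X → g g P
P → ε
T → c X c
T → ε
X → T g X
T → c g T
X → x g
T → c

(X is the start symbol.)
Yes, T has productions with common prefix 'c'

Left-factoring is needed when two productions for the same non-terminal
share a common prefix on the right-hand side.

Productions for X:
  X → g g P
  X → T g X
  X → x g
Productions for T:
  T → c X c
  T → ε
  T → c g T
  T → c

Found common prefix 'c' in productions for T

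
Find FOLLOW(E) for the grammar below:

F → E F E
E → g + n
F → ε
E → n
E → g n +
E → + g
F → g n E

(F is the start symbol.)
In F → E F E: E is followed by F E, add FIRST(F E) \ {ε} = { '+', 'g', 'n' }
In F → E F E: E is at the end, add FOLLOW(F)
In F → g n E: E is at the end, add FOLLOW(F)

The FOLLOW sets referred to above (computed the same way, to a fixed point):
  FOLLOW(F) = { $, '+', 'g', 'n' }

Taking the union: FOLLOW(E) = { $, '+', 'g', 'n' }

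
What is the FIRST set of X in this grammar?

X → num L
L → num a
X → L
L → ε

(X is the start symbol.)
To compute FIRST(X), examine every production with X on the left-hand side, reading each right-hand side left to right until a non-nullable symbol is reached.

FIRST sets of the other non-terminals involved (by the same procedure, iterated to a fixed point):
  FIRST(L) = { 'num', ε }

From X → num L:
  - num is a terminal: add 'num' and stop
From X → L:
  - L is a non-terminal: add FIRST(L) \ {ε} = { 'num' }
    L is nullable and nothing follows, so the whole right-hand side can vanish: ε ∈ FIRST(X)

Collecting: FIRST(X) = { 'num', ε }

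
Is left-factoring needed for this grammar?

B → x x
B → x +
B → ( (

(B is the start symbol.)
Yes, B has productions with common prefix 'x'

Left-factoring is needed when two productions for the same non-terminal
share a common prefix on the right-hand side.

Productions for B:
  B → x x
  B → x +
  B → ( (

Found common prefix 'x' in productions for B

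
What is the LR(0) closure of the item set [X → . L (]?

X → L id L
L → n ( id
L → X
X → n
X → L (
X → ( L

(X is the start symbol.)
To compute CLOSURE, for each item [A → α.Bβ] where B is a non-terminal, add [B → .γ] for all productions B → γ; repeat for the newly added items until nothing changes.

Start with: [X → . L (]
  [X → . L (] has the dot before L: add [L → . n ( id], [L → . X]
  [L → . X] has the dot before X: add [X → . L id L], [X → . n], [X → . ( L]
No further items can be added.

CLOSURE = { [L → . X], [L → . n ( id], [X → . ( L], [X → . L (], [X → . L id L], [X → . n] }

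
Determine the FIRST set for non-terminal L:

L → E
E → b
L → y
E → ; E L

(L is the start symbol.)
FIRST sets of the other non-terminals involved (by the same procedure, iterated to a fixed point):
  FIRST(E) = { ';', 'b' }

From L → E:
  - E is a non-terminal: add FIRST(E) \ {ε} = { ';', 'b' }
    E is not nullable, so stop
From L → y:
  - y is a terminal: add 'y' and stop

Collecting: FIRST(L) = { ';', 'b', 'y' }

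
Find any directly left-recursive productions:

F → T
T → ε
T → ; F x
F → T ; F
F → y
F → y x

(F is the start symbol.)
F → T: starts with T
T → ε: starts with ε
T → ; F x: starts with ';'
F → T ; F: starts with T
F → y: starts with y
F → y x: starts with y

No direct left recursion found.

Answer: No direct left recursion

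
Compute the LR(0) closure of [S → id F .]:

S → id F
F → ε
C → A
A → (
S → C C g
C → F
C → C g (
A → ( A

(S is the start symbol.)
{ [S → id F .] }

Start with: [S → id F .]
The dot is at the end, so nothing is added.

CLOSURE = { [S → id F .] }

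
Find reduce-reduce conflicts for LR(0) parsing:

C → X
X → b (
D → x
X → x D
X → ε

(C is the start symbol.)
A reduce-reduce conflict occurs when an LR(0) state has two complete items [A → α .] and [B → β .] — both call for a reduction, and with no lookahead the parser cannot choose between them.

Augment with C' → C and build the canonical LR(0) collection (I0 = CLOSURE({[C' → . C]}), then GOTO on every symbol after a dot until no new states appear). It has 8 states:
  I0: { [C → . X], [C' → . C], [X → . b (], [X → . x D], [X → .] }  — shift, reduce
  I1: { [C' → C .] }  — accept
  I2: { [C → X .] }  — reduce
  I3: { [X → b . (] }  — shift
  I4: { [D → . x], [X → x . D] }  — shift
  I5: { [X → x D .] }  — reduce
  I6: { [D → x .] }  — reduce
  I7: { [X → b ( .] }  — reduce

No state contains more than one complete item.

Answer: No reduce-reduce conflicts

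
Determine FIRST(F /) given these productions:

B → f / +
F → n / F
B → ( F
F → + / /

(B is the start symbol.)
FIRST sets of the non-terminals involved (from the grammar, by fixed-point iteration):
  FIRST(F) = { '+', 'n' }

To compute FIRST(F /), process the symbols left to right:
Symbol F is a non-terminal. Add FIRST(F) \ {ε} = { '+', 'n' }
F is not nullable (ε ∉ FIRST(F)), so stop here.
FIRST(F /) = { '+', 'n' }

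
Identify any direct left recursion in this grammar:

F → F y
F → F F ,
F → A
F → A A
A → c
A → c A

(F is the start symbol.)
F → F y: LEFT RECURSIVE (starts with F)
F → F F ,: LEFT RECURSIVE (starts with F)
F → A: starts with A
F → A A: starts with A
A → c: starts with c
A → c A: starts with c

The grammar has direct left recursion on: F.

Answer: Yes, F is left-recursive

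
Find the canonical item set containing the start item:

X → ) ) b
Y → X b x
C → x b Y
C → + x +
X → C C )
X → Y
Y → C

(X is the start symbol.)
First, augment the grammar with X' → X
I₀ = CLOSURE({ [X' → . X] }):
  [X' → . X] has the dot before X: add [X → . ) ) b], [X → . C C )], [X → . Y]
  [X → . C C )] has the dot before C: add [C → . x b Y], [C → . + x +]
  [X → . Y] has the dot before Y: add [Y → . X b x], [Y → . C]
No further items can be added.

I₀ = { [C → . + x +], [C → . x b Y], [X → . ) ) b], [X → . C C )], [X → . Y], [X' → . X], [Y → . C], [Y → . X b x] }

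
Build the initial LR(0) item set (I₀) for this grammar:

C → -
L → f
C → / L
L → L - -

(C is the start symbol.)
First, augment the grammar with C' → C
I₀ = CLOSURE({ [C' → . C] }):
  [C' → . C] has the dot before C: add [C → . -], [C → . / L]
No further items can be added.

I₀ = { [C → . -], [C → . / L], [C' → . C] }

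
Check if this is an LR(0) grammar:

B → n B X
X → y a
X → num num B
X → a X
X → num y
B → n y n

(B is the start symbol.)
A grammar is LR(0) if no state in the canonical LR(0) collection has:
  - both a shift item (dot before a terminal) and a complete item (shift-reduce conflict), or
  - two or more complete items (reduce-reduce conflict; the accept item [B' → B .] counts as a complete item here).

Augment with B' → B and build the canonical LR(0) collection (I0 = CLOSURE({[B' → . B]}), then GOTO on every symbol after a dot until no new states appear). It has 15 states:
  I0: { [B → . n B X], [B → . n y n], [B' → . B] }  — shift
  I1: { [B' → B .] }  — accept
  I2: { [B → . n B X], [B → . n y n], [B → n . B X], [B → n . y n] }  — shift
  I3: { [B → n B . X], [X → . a X], [X → . num num B], [X → . num y], [X → . y a] }  — shift
  I4: { [B → n y . n] }  — shift
  I5: { [B → n y n .] }  — reduce
  I6: { [B → n B X .] }  — reduce
  I7: { [X → . a X], [X → . num num B], [X → . num y], [X → . y a], [X → a . X] }  — shift
  I8: { [X → num . num B], [X → num . y] }  — shift
  I9: { [X → y . a] }  — shift
  I10: { [X → y a .] }  — reduce
  I11: { [B → . n B X], [B → . n y n], [X → num num . B] }  — shift
  I12: { [X → num y .] }  — reduce
  I13: { [X → num num B .] }  — reduce
  I14: { [X → a X .] }  — reduce

Every state is either a pure shift/goto state or contains exactly one complete item and nothing to shift — no conflicts. The grammar is LR(0).

Answer: Yes, the grammar is LR(0)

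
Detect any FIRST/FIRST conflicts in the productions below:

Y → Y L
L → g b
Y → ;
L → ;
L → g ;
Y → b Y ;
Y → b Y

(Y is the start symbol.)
A FIRST/FIRST conflict occurs when two productions N → α and N → β for the same non-terminal have FIRST(α) ∩ FIRST(β) ≠ ∅ (with ε ∈ FIRST of a nullable right-hand side, so two nullable alternatives also conflict).

FIRST sets of the non-terminals at (or reachable through a nullable prefix from) the front of some alternative:
  FIRST(Y) = { ';', 'b' }

Productions for Y:
  Y → Y L: FIRST = { ';', 'b' }
  Y → ;: FIRST = { ';' }
  Y → b Y ;: FIRST = { 'b' }
  Y → b Y: FIRST = { 'b' }
Productions for L:
  L → g b: FIRST = { 'g' }
  L → ;: FIRST = { ';' }
  L → g ;: FIRST = { 'g' }

Conflict for Y: Y → Y L and Y → ;
  Overlap: { ';' }
Conflict for Y: Y → Y L and Y → b Y ;
  Overlap: { 'b' }
Conflict for Y: Y → Y L and Y → b Y
  Overlap: { 'b' }
Conflict for Y: Y → b Y ; and Y → b Y
  Overlap: { 'b' }
Conflict for L: L → g b and L → g ;
  Overlap: { 'g' }

Answer: Yes. Y → Y L / Y → ';' on { ';' }; Y → Y L / Y → b Y ';' on { 'b' }; Y → Y L / Y → b Y on { 'b' }; Y → b Y ';' / Y → b Y on { 'b' }; L → g b / L → g ';' on { 'g' }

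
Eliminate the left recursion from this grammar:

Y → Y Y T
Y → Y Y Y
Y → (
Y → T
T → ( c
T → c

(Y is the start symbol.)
Y is directly left-recursive. The standard transformation for
  A → A α₁ | ... | A α_m | β₁ | ... | β_n
is
  A  → β₁ A' | ... | β_n A'
  A' → α₁ A' | ... | α_m A' | ε

Y → ( becomes Y → ( Y'
Y → T becomes Y → T Y'
Y → Y Y T becomes Y' → Y T Y'
Y → Y Y Y becomes Y' → Y Y Y'
Add Y' → ε

Productions for other non-terminals are unchanged:
  T → ( c
  T → c

Resulting grammar:
Y → ( Y'
Y → T Y'
Y' → Y T Y'
Y' → Y Y Y'
Y' → ε
T → ( c
T → c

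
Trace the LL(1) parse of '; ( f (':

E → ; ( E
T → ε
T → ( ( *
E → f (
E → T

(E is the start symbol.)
Stack is shown with the top on the left.

Stack    Input      Action
--------------------------
E $      ; ( f ( $  output E → ; ( E
; ( E $  ; ( f ( $  match ';'
( E $    ( f ( $    match '('
E $      f ( $      output E → f (
f ( $    f ( $      match 'f'
( $      ( $        match '('
$        $          accept

The string is accepted.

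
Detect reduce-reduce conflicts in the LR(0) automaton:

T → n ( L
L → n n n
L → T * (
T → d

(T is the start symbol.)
Augment with T' → T and build the canonical LR(0) collection (I0 = CLOSURE({[T' → . T]}), then GOTO on every symbol after a dot until no new states appear). It has 12 states:
  I0: { [T → . d], [T → . n ( L], [T' → . T] }  — shift
  I1: { [T' → T .] }  — accept
  I2: { [T → d .] }  — reduce
  I3: { [T → n . ( L] }  — shift
  I4: { [L → . T * (], [L → . n n n], [T → . d], [T → . n ( L], [T → n ( . L] }  — shift
  I5: { [T → n ( L .] }  — reduce
  I6: { [L → T . * (] }  — shift
  I7: { [L → n . n n], [T → n . ( L] }  — shift
  I8: { [L → n n . n] }  — shift
  I9: { [L → n n n .] }  — reduce
  I10: { [L → T * . (] }  — shift
  I11: { [L → T * ( .] }  — reduce

No state contains more than one complete item.

Answer: No reduce-reduce conflicts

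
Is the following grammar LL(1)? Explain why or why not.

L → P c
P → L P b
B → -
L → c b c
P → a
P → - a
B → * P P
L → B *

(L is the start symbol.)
No. Predict set conflict for L: { 'c' }

A grammar is LL(1) if for each non-terminal N with multiple productions, the predict sets of those productions are pairwise disjoint, where PREDICT(N → α) = (FIRST(α) \ {ε}) ∪ (FOLLOW(N) if α ⇒* ε).

Relevant sets:
  FIRST(P) = { '*', '-', 'a', 'c' }
  FIRST(B) = { '*', '-' }
  FIRST(L) = { '*', '-', 'a', 'c' }

For L:
  PREDICT(L → P c) = { '*', '-', 'a', 'c' }
  PREDICT(L → c b c) = { 'c' }
  PREDICT(L → B '*') = { '*', '-' }
For P:
  PREDICT(P → L P b) = { '*', '-', 'a', 'c' }
  PREDICT(P → a) = { 'a' }
  PREDICT(P → '-' a) = { '-' }
For B:
  PREDICT(B → '-') = { '-' }
  PREDICT(B → '*' P P) = { '*' }

Conflict found: Predict set conflict for L: { 'c' }
The grammar is NOT LL(1).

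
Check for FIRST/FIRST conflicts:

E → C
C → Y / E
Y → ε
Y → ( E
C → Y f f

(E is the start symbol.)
FIRST sets of the non-terminals at (or reachable through a nullable prefix from) the front of some alternative:
  FIRST(Y) = { '(', ε }

Productions for C:
  C → Y / E: FIRST = { '(', '/' }
  C → Y f f: FIRST = { '(', 'f' }
Productions for Y:
  Y → ε: FIRST = { ε }
  Y → ( E: FIRST = { '(' }
E has only one production, so no FIRST/FIRST conflict is possible there.

Conflict for C: C → Y / E and C → Y f f
  Overlap: { '(' }

Answer: Yes. C → Y '/' E / C → Y f f on { '(' }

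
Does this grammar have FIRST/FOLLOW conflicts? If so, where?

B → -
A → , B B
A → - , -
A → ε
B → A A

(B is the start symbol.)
Yes. B → '-' with FOLLOW(B) on { '-' }; A → ',' B B with FOLLOW(A) on { ',' }; A → '-' ',' '-' with FOLLOW(A) on { '-' }

A FIRST/FOLLOW conflict occurs when a non-terminal N has a nullable alternative N → β (β ⇒* ε) and another alternative N → α with FIRST(α) ∩ FOLLOW(N) ≠ ∅: on such a lookahead the parser cannot decide between expanding α and letting N vanish via β.

Nullable non-terminals: A, B.
FIRST sets used below: FIRST(A) = { ',', '-', ε }

A: nullable alternative(s) A → ε; FOLLOW(A) = { $, ',', '-' }
  A → , B B: FIRST \ {ε} = { ',' } — overlaps FOLLOW(A) on { ',' }: CONFLICT
  A → - , -: FIRST \ {ε} = { '-' } — overlaps FOLLOW(A) on { '-' }: CONFLICT
  A → ε: FIRST \ {ε} = { } — this is the only nullable alternative, skip

B: nullable alternative(s) B → A A; FOLLOW(B) = { $, ',', '-' }
  B → -: FIRST \ {ε} = { '-' } — overlaps FOLLOW(B) on { '-' }: CONFLICT
  B → A A: FIRST \ {ε} = { ',', '-' } — this is the only nullable alternative, skip

So the grammar has 3 FIRST/FOLLOW conflicts (marked CONFLICT above).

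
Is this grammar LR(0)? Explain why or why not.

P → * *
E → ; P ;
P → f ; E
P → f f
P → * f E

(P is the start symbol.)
Yes, the grammar is LR(0)

A grammar is LR(0) if no state in the canonical LR(0) collection has:
  - both a shift item (dot before a terminal) and a complete item (shift-reduce conflict), or
  - two or more complete items (reduce-reduce conflict; the accept item [P' → P .] counts as a complete item here).

Augment with P' → P and build the canonical LR(0) collection (I0 = CLOSURE({[P' → . P]}), then GOTO on every symbol after a dot until no new states appear). It has 13 states:
  I0: { [P → . * *], [P → . * f E], [P → . f ; E], [P → . f f], [P' → . P] }  — shift
  I1: { [P → * . *], [P → * . f E] }  — shift
  I2: { [P' → P .] }  — accept
  I3: { [P → f . ; E], [P → f . f] }  — shift
  I4: { [E → . ; P ;], [P → f ; . E] }  — shift
  I5: { [P → f f .] }  — reduce
  I6: { [E → ; . P ;], [P → . * *], [P → . * f E], [P → . f ; E], [P → . f f] }  — shift
  I7: { [P → f ; E .] }  — reduce
  I8: { [E → ; P . ;] }  — shift
  I9: { [E → ; P ; .] }  — reduce
  I10: { [P → * * .] }  — reduce
  I11: { [E → . ; P ;], [P → * f . E] }  — shift
  I12: { [P → * f E .] }  — reduce

Every state is either a pure shift/goto state or contains exactly one complete item and nothing to shift — no conflicts. The grammar is LR(0).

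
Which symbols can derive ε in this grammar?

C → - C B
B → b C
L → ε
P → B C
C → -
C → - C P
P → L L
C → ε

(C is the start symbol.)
ε-productions: L → ε, C → ε
So L, C are immediately nullable.
P → L L: every symbol on the right is nullable, so P is nullable too.
No further non-terminal can be added: every production for the remaining non-terminals contains a terminal or a non-nullable non-terminal.
Nullable = { 'C', 'L', 'P' }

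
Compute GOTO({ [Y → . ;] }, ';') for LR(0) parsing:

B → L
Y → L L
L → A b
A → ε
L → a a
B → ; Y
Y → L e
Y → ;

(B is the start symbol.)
GOTO(I, ';') = CLOSURE({ [A → αX.β] : [A → α.Xβ] ∈ I, X = ';' })

Items with dot before ';', with the dot advanced:
  [Y → . ;] → [Y → ; .]
Closure adds nothing (no advanced item has the dot before a non-terminal).

GOTO = { [Y → ; .] }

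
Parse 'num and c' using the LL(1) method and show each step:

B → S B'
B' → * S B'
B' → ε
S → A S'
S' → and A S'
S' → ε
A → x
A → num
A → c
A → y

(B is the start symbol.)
Stack is shown with the top on the left.

Stack          Input        Action
----------------------------------
B $            num and c $  output B → S B'
S B' $         num and c $  output S → A S'
A S' B' $      num and c $  output A → num
num S' B' $    num and c $  match 'num'
S' B' $        and c $      output S' → and A S'
and A S' B' $  and c $      match 'and'
A S' B' $      c $          output A → c
c S' B' $      c $          match 'c'
S' B' $        $            output S' → ε
B' $           $            output B' → ε
$              $            accept

The string is accepted.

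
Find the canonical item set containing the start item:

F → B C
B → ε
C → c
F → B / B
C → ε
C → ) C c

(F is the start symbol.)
{ [B → .], [F → . B / B], [F → . B C], [F' → . F] }

First, augment the grammar with F' → F
I₀ = CLOSURE({ [F' → . F] }):
  [F' → . F] has the dot before F: add [F → . B C], [F → . B / B]
  [F → . B C] has the dot before B: add [B → .]
No further items can be added.

I₀ = { [B → .], [F → . B / B], [F → . B C], [F' → . F] }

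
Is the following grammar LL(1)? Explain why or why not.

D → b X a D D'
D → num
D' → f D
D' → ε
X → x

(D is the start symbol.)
No. Predict set conflict for D': { 'f' }

A grammar is LL(1) if for each non-terminal N with multiple productions, the predict sets of those productions are pairwise disjoint, where PREDICT(N → α) = (FIRST(α) \ {ε}) ∪ (FOLLOW(N) if α ⇒* ε).

Relevant sets:
  FOLLOW(D') = { $, 'f' }

For D:
  PREDICT(D → b X a D D') = { 'b' }
  PREDICT(D → num) = { 'num' }
For D':
  PREDICT(D' → f D) = { 'f' }
  PREDICT(D' → ε) = { $, 'f' }
X has a single production, so nothing to check there.

Conflict found: Predict set conflict for D': { 'f' }
The grammar is NOT LL(1).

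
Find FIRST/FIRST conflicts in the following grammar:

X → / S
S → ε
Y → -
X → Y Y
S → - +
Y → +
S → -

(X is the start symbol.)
Yes. S → '-' '+' / S → '-' on { '-' }

FIRST sets of the non-terminals at (or reachable through a nullable prefix from) the front of some alternative:
  FIRST(Y) = { '+', '-' }

Productions for X:
  X → / S: FIRST = { '/' }
  X → Y Y: FIRST = { '+', '-' }
Productions for S:
  S → ε: FIRST = { ε }
  S → - +: FIRST = { '-' }
  S → -: FIRST = { '-' }
Productions for Y:
  Y → -: FIRST = { '-' }
  Y → +: FIRST = { '+' }

Conflict for S: S → - + and S → -
  Overlap: { '-' }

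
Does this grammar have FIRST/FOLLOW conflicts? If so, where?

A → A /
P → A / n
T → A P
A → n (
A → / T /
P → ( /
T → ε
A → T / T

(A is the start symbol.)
Yes. T → A P with FOLLOW(T) on { '/', 'n' }

Nullable non-terminals: T.
FIRST sets used below: FIRST(A) = { '/', 'n' }

T: nullable alternative(s) T → ε; FOLLOW(T) = { $, '(', '/', 'n' }
  T → A P: FIRST \ {ε} = { '/', 'n' } — overlaps FOLLOW(T) on { '/', 'n' }: CONFLICT
  T → ε: FIRST \ {ε} = { } — this is the only nullable alternative, skip

A, P have no nullable alternative, so no FIRST/FOLLOW check is needed there.

So the grammar has 1 FIRST/FOLLOW conflict (marked CONFLICT above).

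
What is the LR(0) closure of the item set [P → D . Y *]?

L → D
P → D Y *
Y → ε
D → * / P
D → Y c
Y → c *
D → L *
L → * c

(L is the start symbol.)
{ [P → D . Y *], [Y → . c *], [Y → .] }

Start with: [P → D . Y *]
  [P → D . Y *] has the dot before Y: add [Y → .], [Y → . c *]
No further items can be added.

CLOSURE = { [P → D . Y *], [Y → . c *], [Y → .] }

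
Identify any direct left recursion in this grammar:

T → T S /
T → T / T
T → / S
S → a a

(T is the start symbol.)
Yes, T is left-recursive

Direct left recursion occurs when N → N α for some non-terminal N (the right-hand side begins with the left-hand side itself).

T → T S /: LEFT RECURSIVE (starts with T)
T → T / T: LEFT RECURSIVE (starts with T)
T → / S: starts with '/'
S → a a: starts with a

The grammar has direct left recursion on: T.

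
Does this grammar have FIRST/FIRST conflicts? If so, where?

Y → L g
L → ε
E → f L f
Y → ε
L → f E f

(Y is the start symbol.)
FIRST sets of the non-terminals at (or reachable through a nullable prefix from) the front of some alternative:
  FIRST(L) = { 'f', ε }

Productions for Y:
  Y → L g: FIRST = { 'f', 'g' }
  Y → ε: FIRST = { ε }
Productions for L:
  L → ε: FIRST = { ε }
  L → f E f: FIRST = { 'f' }
E has only one production, so no FIRST/FIRST conflict is possible there.

All alternatives of each non-terminal have pairwise disjoint FIRST sets.

Answer: No FIRST/FIRST conflicts.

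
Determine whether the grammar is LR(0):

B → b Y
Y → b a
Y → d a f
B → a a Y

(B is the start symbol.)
A grammar is LR(0) if no state in the canonical LR(0) collection has:
  - both a shift item (dot before a terminal) and a complete item (shift-reduce conflict), or
  - two or more complete items (reduce-reduce conflict; the accept item [B' → B .] counts as a complete item here).

Augment with B' → B and build the canonical LR(0) collection (I0 = CLOSURE({[B' → . B]}), then GOTO on every symbol after a dot until no new states appear). It has 12 states:
  I0: { [B → . a a Y], [B → . b Y], [B' → . B] }  — shift
  I1: { [B' → B .] }  — accept
  I2: { [B → a . a Y] }  — shift
  I3: { [B → b . Y], [Y → . b a], [Y → . d a f] }  — shift
  I4: { [B → b Y .] }  — reduce
  I5: { [Y → b . a] }  — shift
  I6: { [Y → d . a f] }  — shift
  I7: { [Y → d a . f] }  — shift
  I8: { [Y → d a f .] }  — reduce
  I9: { [Y → b a .] }  — reduce
  I10: { [B → a a . Y], [Y → . b a], [Y → . d a f] }  — shift
  I11: { [B → a a Y .] }  — reduce

Every state is either a pure shift/goto state or contains exactly one complete item and nothing to shift — no conflicts. The grammar is LR(0).

Answer: Yes, the grammar is LR(0)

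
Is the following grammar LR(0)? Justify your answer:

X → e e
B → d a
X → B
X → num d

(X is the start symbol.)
Augment with X' → X and build the canonical LR(0) collection (I0 = CLOSURE({[X' → . X]}), then GOTO on every symbol after a dot until no new states appear). It has 9 states:
  I0: { [B → . d a], [X → . B], [X → . e e], [X → . num d], [X' → . X] }  — shift
  I1: { [X → B .] }  — reduce
  I2: { [X' → X .] }  — accept
  I3: { [B → d . a] }  — shift
  I4: { [X → e . e] }  — shift
  I5: { [X → num . d] }  — shift
  I6: { [X → num d .] }  — reduce
  I7: { [X → e e .] }  — reduce
  I8: { [B → d a .] }  — reduce

Every state is either a pure shift/goto state or contains exactly one complete item and nothing to shift — no conflicts. The grammar is LR(0).

Answer: Yes, the grammar is LR(0)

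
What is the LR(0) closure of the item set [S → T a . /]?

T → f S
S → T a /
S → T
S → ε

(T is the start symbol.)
Start with: [S → T a . /]
The dot precedes the terminal '/', so nothing is added.

CLOSURE = { [S → T a . /] }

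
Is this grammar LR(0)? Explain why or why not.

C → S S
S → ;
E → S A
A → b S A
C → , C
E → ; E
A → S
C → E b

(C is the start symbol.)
No. Shift-reduce conflict between [S → ; .] and [E → . ; E]

A grammar is LR(0) if no state in the canonical LR(0) collection has:
  - both a shift item (dot before a terminal) and a complete item (shift-reduce conflict), or
  - two or more complete items (reduce-reduce conflict; the accept item [C' → C .] counts as a complete item here).

Augment with C' → C and build the canonical LR(0) collection (I0 = CLOSURE({[C' → . C]}), then GOTO on every symbol after a dot until no new states appear). It has 17 states:
  I0: { [C → . , C], [C → . E b], [C → . S S], [C' → . C], [E → . ; E], [E → . S A], [S → . ;] }  — shift
  I1: { [C → , . C], [C → . , C], [C → . E b], [C → . S S], [E → . ; E], [E → . S A], [S → . ;] }  — shift
  I2: { [E → . ; E], [E → . S A], [E → ; . E], [S → . ;], [S → ; .] }  — shift, reduce
  I3: { [C' → C .] }  — accept
  I4: { [C → E . b] }  — shift
  I5: { [A → . S], [A → . b S A], [C → S . S], [E → S . A], [S → . ;] }  — shift
  I6: { [S → ; .] }  — reduce
  I7: { [E → S A .] }  — reduce
  I8: { [A → S .], [C → S S .] }  — 2 reduces
  I9: { [A → b . S A], [S → . ;] }  — shift
  I10: { [A → . S], [A → . b S A], [A → b S . A], [S → . ;] }  — shift
  I11: { [A → b S A .] }  — reduce
  I12: { [A → S .] }  — reduce
  I13: { [C → E b .] }  — reduce
  I14: { [E → ; E .] }  — reduce
  I15: { [A → . S], [A → . b S A], [E → S . A], [S → . ;] }  — shift
  I16: { [C → , C .] }  — reduce

Conflict in state I2:
  Shift-reduce conflict between [S → ; .] and [E → . ; E]
So the grammar is NOT LR(0).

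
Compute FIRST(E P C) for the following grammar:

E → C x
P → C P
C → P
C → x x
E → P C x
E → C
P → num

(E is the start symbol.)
FIRST sets of the non-terminals involved (from the grammar, by fixed-point iteration):
  FIRST(E) = { 'num', 'x' }

To compute FIRST(E P C), process the symbols left to right:
Symbol E is a non-terminal. Add FIRST(E) \ {ε} = { 'num', 'x' }
E is not nullable (ε ∉ FIRST(E)), so stop here.
FIRST(E P C) = { 'num', 'x' }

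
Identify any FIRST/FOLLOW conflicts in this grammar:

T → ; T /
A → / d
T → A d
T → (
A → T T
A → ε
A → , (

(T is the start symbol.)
A FIRST/FOLLOW conflict occurs when a non-terminal N has a nullable alternative N → β (β ⇒* ε) and another alternative N → α with FIRST(α) ∩ FOLLOW(N) ≠ ∅: on such a lookahead the parser cannot decide between expanding α and letting N vanish via β.

Nullable non-terminals: A.
FIRST sets used below: FIRST(T) = { '(', ',', '/', ';', 'd' }

A: nullable alternative(s) A → ε; FOLLOW(A) = { 'd' }
  A → / d: FIRST \ {ε} = { '/' } — disjoint from FOLLOW(A)
  A → T T: FIRST \ {ε} = { '(', ',', '/', ';', 'd' } — overlaps FOLLOW(A) on { 'd' }: CONFLICT
  A → ε: FIRST \ {ε} = { } — this is the only nullable alternative, skip
  A → , (: FIRST \ {ε} = { ',' } — disjoint from FOLLOW(A)

T has no nullable alternative, so no FIRST/FOLLOW check is needed there.

So the grammar has 1 FIRST/FOLLOW conflict (marked CONFLICT above).

Answer: Yes. A → T T with FOLLOW(A) on { 'd' }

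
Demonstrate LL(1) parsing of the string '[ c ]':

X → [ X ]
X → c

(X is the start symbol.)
LL(1) parsing maintains a stack (initially the start symbol over $) and the input. At each step: if the stack top is a terminal, match it against the current input token; if it is a non-terminal N, replace it with the RHS of M[N, lookahead] (the unique production whose predict set contains the lookahead).

Stack is shown with the top on the left.

Stack    Input    Action
------------------------
X $      [ c ] $  output X → [ X ]
[ X ] $  [ c ] $  match '['
X ] $    c ] $    output X → c
c ] $    c ] $    match 'c'
] $      ] $      match ']'
$        $        accept

The string is accepted.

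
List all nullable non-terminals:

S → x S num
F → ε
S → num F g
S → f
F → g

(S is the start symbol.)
A non-terminal is nullable if it can derive ε (the empty string): either it has an ε-production, or it has a production whose right-hand side consists entirely of nullable non-terminals.

ε-productions: F → ε
So F is immediately nullable.
No further non-terminal can be added: every production for the remaining non-terminals contains a terminal or a non-nullable non-terminal.
Nullable = { 'F' }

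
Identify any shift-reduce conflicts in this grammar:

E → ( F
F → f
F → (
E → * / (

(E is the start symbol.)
No shift-reduce conflicts

A shift-reduce conflict occurs when an LR(0) state has both:
  - a complete (reduce) item [A → α .] (dot at the end), and
  - a shift item [B → β . c γ] (dot before a terminal).

Augment with E' → E and build the canonical LR(0) collection (I0 = CLOSURE({[E' → . E]}), then GOTO on every symbol after a dot until no new states appear). It has 9 states:
  I0: { [E → . ( F], [E → . * / (], [E' → . E] }  — shift
  I1: { [E → ( . F], [F → . (], [F → . f] }  — shift
  I2: { [E → * . / (] }  — shift
  I3: { [E' → E .] }  — accept
  I4: { [E → * / . (] }  — shift
  I5: { [E → * / ( .] }  — reduce
  I6: { [F → ( .] }  — reduce
  I7: { [E → ( F .] }  — reduce
  I8: { [F → f .] }  — reduce

No state contains both a complete item and a shift item.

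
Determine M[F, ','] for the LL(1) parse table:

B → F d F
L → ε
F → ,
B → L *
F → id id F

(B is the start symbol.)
F → ,

To find M[F, ','], we find productions for F where ',' is in the predict set (PREDICT(N → α) = (FIRST(α) \ {ε}) ∪ (FOLLOW(N) if α ⇒* ε)).

F → ,: PREDICT = { ',' }
  ',' is in predict set, so this production goes in M[F, ',']
F → id id F: PREDICT = { 'id' }

M[F, ','] = F → ,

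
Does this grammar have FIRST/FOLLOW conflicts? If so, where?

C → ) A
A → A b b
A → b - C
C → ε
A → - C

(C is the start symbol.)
Nullable non-terminals: C.

C: nullable alternative(s) C → ε; FOLLOW(C) = { $, 'b' }
  C → ) A: FIRST \ {ε} = { ')' } — disjoint from FOLLOW(C)
  C → ε: FIRST \ {ε} = { } — this is the only nullable alternative, skip

A has no nullable alternative, so no FIRST/FOLLOW check is needed there.

No FIRST/FOLLOW conflicts found.

Answer: No FIRST/FOLLOW conflicts.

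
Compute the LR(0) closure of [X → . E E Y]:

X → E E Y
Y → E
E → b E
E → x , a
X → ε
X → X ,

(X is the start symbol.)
To compute CLOSURE, for each item [A → α.Bβ] where B is a non-terminal, add [B → .γ] for all productions B → γ; repeat for the newly added items until nothing changes.

Start with: [X → . E E Y]
  [X → . E E Y] has the dot before E: add [E → . b E], [E → . x , a]
No further items can be added.

CLOSURE = { [E → . b E], [E → . x , a], [X → . E E Y] }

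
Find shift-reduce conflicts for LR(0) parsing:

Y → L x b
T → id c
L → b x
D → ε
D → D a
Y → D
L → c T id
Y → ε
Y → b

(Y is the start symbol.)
Yes — I0: [D → .] vs [L → . b x]; I1: [Y → D .] vs [D → D . a]; I4: [Y → b .] vs [L → b . x]

A shift-reduce conflict occurs when an LR(0) state has both:
  - a complete (reduce) item [A → α .] (dot at the end), and
  - a shift item [B → β . c γ] (dot before a terminal).

Augment with Y' → Y and build the canonical LR(0) collection (I0 = CLOSURE({[Y' → . Y]}), then GOTO on every symbol after a dot until no new states appear). It has 14 states:
  I0: { [D → . D a], [D → .], [L → . b x], [L → . c T id], [Y → . D], [Y → . L x b], [Y → . b], [Y → .], [Y' → . Y] }  — shift, 2 reduces
  I1: { [D → D . a], [Y → D .] }  — shift, reduce
  I2: { [Y → L . x b] }  — shift
  I3: { [Y' → Y .] }  — accept
  I4: { [L → b . x], [Y → b .] }  — shift, reduce
  I5: { [L → c . T id], [T → . id c] }  — shift
  I6: { [L → c T . id] }  — shift
  I7: { [T → id . c] }  — shift
  I8: { [T → id c .] }  — reduce
  I9: { [L → c T id .] }  — reduce
  I10: { [L → b x .] }  — reduce
  I11: { [Y → L x . b] }  — shift
  I12: { [Y → L x b .] }  — reduce
  I13: { [D → D a .] }  — reduce

I0 contains reduce items [D → .], [Y → .] and shift items [L → . b x], [L → . c T id], [Y → . b] — shift-reduce conflict.
I1 contains reduce item [Y → D .] and shift item [D → D . a] — shift-reduce conflict.
I4 contains reduce item [Y → b .] and shift item [L → b . x] — shift-reduce conflict.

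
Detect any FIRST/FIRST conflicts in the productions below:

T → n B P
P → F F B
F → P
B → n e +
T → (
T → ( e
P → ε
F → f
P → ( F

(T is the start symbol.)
FIRST sets of the non-terminals at (or reachable through a nullable prefix from) the front of some alternative:
  FIRST(F) = { '(', 'f', 'n', ε }
  FIRST(B) = { 'n' }
  FIRST(P) = { '(', 'f', 'n', ε }

Productions for T:
  T → n B P: FIRST = { 'n' }
  T → (: FIRST = { '(' }
  T → ( e: FIRST = { '(' }
Productions for P:
  P → F F B: FIRST = { '(', 'f', 'n' }
  P → ε: FIRST = { ε }
  P → ( F: FIRST = { '(' }
Productions for F:
  F → P: FIRST = { '(', 'f', 'n', ε }
  F → f: FIRST = { 'f' }
B has only one production, so no FIRST/FIRST conflict is possible there.

Conflict for T: T → ( and T → ( e
  Overlap: { '(' }
Conflict for P: P → F F B and P → ( F
  Overlap: { '(' }
Conflict for F: F → P and F → f
  Overlap: { 'f' }

Answer: Yes. T → '(' / T → '(' e on { '(' }; P → F F B / P → '(' F on { '(' }; F → P / F → f on { 'f' }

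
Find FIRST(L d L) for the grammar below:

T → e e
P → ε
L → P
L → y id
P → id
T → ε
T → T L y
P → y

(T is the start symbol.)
FIRST sets of the non-terminals involved (from the grammar, by fixed-point iteration):
  FIRST(L) = { 'id', 'y', ε }

To compute FIRST(L d L), process the symbols left to right:
Symbol L is a non-terminal. Add FIRST(L) \ {ε} = { 'id', 'y' }
L is nullable (ε ∈ FIRST(L)), continue to the next symbol.
Symbol d is a terminal. Add 'd' and stop.
FIRST(L d L) = { 'd', 'id', 'y' }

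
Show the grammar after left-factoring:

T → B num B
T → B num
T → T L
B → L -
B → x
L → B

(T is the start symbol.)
Left-factoring transforms A → αβ₁ | αβ₂ into A → αA' and A' → β₁ | β₂
(α is the longest common prefix among the alternatives). Repeat until
no nonterminal has two alternatives with a common prefix.

Round 1: T has alternatives sharing prefix 'B num'. Introduce T': T → B num T'
  Add: T' → B
  Add: T' → ε

No remaining common prefixes — done.

Resulting grammar:
T → B num T'
T' → B
T' → ε
T → T L
B → L -
B → x
L → B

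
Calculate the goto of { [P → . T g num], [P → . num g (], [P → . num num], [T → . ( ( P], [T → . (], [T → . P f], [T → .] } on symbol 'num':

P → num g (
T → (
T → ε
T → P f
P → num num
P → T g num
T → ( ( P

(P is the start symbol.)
GOTO(I, 'num') = CLOSURE({ [A → αX.β] : [A → α.Xβ] ∈ I, X = 'num' })

Items with dot before 'num', with the dot advanced:
  [P → . num g (] → [P → num . g (]
  [P → . num num] → [P → num . num]
Closure adds nothing (no advanced item has the dot before a non-terminal).

GOTO = { [P → num . g (], [P → num . num] }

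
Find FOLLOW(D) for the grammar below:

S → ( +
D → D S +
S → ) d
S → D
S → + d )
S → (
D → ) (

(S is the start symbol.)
To compute FOLLOW(D), find every occurrence of D on a right-hand side N → α D β: add FIRST(β) \ {ε}, and if β is empty or nullable also add FOLLOW(N). Iterate to a fixed point.

In D → D S +: D is followed by S '+', add FIRST(S '+') \ {ε} = { '(', ')', '+' }
In S → D: D is at the end, add FOLLOW(S)

The FOLLOW sets referred to above (computed the same way, to a fixed point):
  FOLLOW(S) = { $, '+' }

Taking the union: FOLLOW(D) = { $, '(', ')', '+' }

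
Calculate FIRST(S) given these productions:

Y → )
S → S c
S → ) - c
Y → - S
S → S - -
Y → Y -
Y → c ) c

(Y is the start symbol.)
{ ')' }

To compute FIRST(S), examine every production with S on the left-hand side, reading each right-hand side left to right until a non-nullable symbol is reached.

From S → S c:
  - S is the symbol being defined: contributes nothing new
    S is not nullable, so stop
From S → ) - c:
  - ')' is a terminal: add ')' and stop
From S → S - -:
  - S is the symbol being defined: contributes nothing new
    S is not nullable, so stop

Collecting: FIRST(S) = { ')' }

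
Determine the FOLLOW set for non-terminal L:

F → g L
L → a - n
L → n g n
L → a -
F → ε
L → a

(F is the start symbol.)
{ $ }

In F → g L: L is at the end, add FOLLOW(F)

The FOLLOW sets referred to above (computed the same way, to a fixed point):
  FOLLOW(F) = { $ }

Taking the union: FOLLOW(L) = { $ }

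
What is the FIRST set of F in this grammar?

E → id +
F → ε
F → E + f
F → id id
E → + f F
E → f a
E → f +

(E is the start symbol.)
{ '+', 'f', 'id', ε }

To compute FIRST(F), examine every production with F on the left-hand side, reading each right-hand side left to right until a non-nullable symbol is reached.

FIRST sets of the other non-terminals involved (by the same procedure, iterated to a fixed point):
  FIRST(E) = { '+', 'f', 'id' }

From F → ε:
  - ε-production, so ε ∈ FIRST(F)
From F → E + f:
  - E is a non-terminal: add FIRST(E) \ {ε} = { '+', 'f', 'id' }
    E is not nullable, so stop
From F → id id:
  - id is a terminal: add 'id' and stop

Collecting: FIRST(F) = { '+', 'f', 'id', ε }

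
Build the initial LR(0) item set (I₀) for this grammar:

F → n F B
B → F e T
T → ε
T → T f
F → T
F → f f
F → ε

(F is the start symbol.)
{ [F → . T], [F → . f f], [F → . n F B], [F → .], [F' → . F], [T → . T f], [T → .] }

First, augment the grammar with F' → F
I₀ = CLOSURE({ [F' → . F] }):
  [F' → . F] has the dot before F: add [F → . n F B], [F → . T], [F → . f f], [F → .]
  [F → . T] has the dot before T: add [T → .], [T → . T f]
No further items can be added.

I₀ = { [F → . T], [F → . f f], [F → . n F B], [F → .], [F' → . F], [T → . T f], [T → .] }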